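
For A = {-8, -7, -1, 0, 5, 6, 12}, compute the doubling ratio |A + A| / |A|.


|A| = 7.
Compute A + A by enumerating all 49 pairs.
A + A = {-16, -15, -14, -9, -8, -7, -3, -2, -1, 0, 4, 5, 6, 10, 11, 12, 17, 18, 24}, so |A + A| = 19.
K = |A + A| / |A| = 19/7 (already in lowest terms) ≈ 2.7143.
Reference: AP of size 7 gives K = 13/7 ≈ 1.8571; a fully generic set of size 7 gives K ≈ 4.0000.

|A| = 7, |A + A| = 19, K = 19/7.


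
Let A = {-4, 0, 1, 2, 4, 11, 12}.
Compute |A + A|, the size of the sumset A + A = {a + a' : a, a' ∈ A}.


A + A = {a + a' : a, a' ∈ A}; |A| = 7.
General bounds: 2|A| - 1 ≤ |A + A| ≤ |A|(|A|+1)/2, i.e. 13 ≤ |A + A| ≤ 28.
Lower bound 2|A|-1 is attained iff A is an arithmetic progression.
Enumerate sums a + a' for a ≤ a' (symmetric, so this suffices):
a = -4: -4+-4=-8, -4+0=-4, -4+1=-3, -4+2=-2, -4+4=0, -4+11=7, -4+12=8
a = 0: 0+0=0, 0+1=1, 0+2=2, 0+4=4, 0+11=11, 0+12=12
a = 1: 1+1=2, 1+2=3, 1+4=5, 1+11=12, 1+12=13
a = 2: 2+2=4, 2+4=6, 2+11=13, 2+12=14
a = 4: 4+4=8, 4+11=15, 4+12=16
a = 11: 11+11=22, 11+12=23
a = 12: 12+12=24
Distinct sums: {-8, -4, -3, -2, 0, 1, 2, 3, 4, 5, 6, 7, 8, 11, 12, 13, 14, 15, 16, 22, 23, 24}
|A + A| = 22

|A + A| = 22


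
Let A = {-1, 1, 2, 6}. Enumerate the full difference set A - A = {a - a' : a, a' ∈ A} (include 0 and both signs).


A - A = {a - a' : a, a' ∈ A}.
Compute a - a' for each ordered pair (a, a'):
a = -1: -1--1=0, -1-1=-2, -1-2=-3, -1-6=-7
a = 1: 1--1=2, 1-1=0, 1-2=-1, 1-6=-5
a = 2: 2--1=3, 2-1=1, 2-2=0, 2-6=-4
a = 6: 6--1=7, 6-1=5, 6-2=4, 6-6=0
Collecting distinct values (and noting 0 appears from a-a):
A - A = {-7, -5, -4, -3, -2, -1, 0, 1, 2, 3, 4, 5, 7}
|A - A| = 13

A - A = {-7, -5, -4, -3, -2, -1, 0, 1, 2, 3, 4, 5, 7}


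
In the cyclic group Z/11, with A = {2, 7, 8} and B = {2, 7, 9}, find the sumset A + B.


Work in Z/11Z: reduce every sum a + b modulo 11.
Enumerate all 9 pairs:
a = 2: 2+2=4, 2+7=9, 2+9=0
a = 7: 7+2=9, 7+7=3, 7+9=5
a = 8: 8+2=10, 8+7=4, 8+9=6
Distinct residues collected: {0, 3, 4, 5, 6, 9, 10}
|A + B| = 7 (out of 11 total residues).

A + B = {0, 3, 4, 5, 6, 9, 10}


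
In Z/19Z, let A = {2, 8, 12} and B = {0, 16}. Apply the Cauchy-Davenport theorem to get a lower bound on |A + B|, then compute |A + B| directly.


Cauchy-Davenport: |A + B| ≥ min(p, |A| + |B| - 1) for A, B nonempty in Z/pZ.
|A| = 3, |B| = 2, p = 19.
CD lower bound = min(19, 3 + 2 - 1) = min(19, 4) = 4.
Compute A + B mod 19 directly:
a = 2: 2+0=2, 2+16=18
a = 8: 8+0=8, 8+16=5
a = 12: 12+0=12, 12+16=9
A + B = {2, 5, 8, 9, 12, 18}, so |A + B| = 6.
Verify: 6 ≥ 4? Yes ✓.

CD lower bound = 4, actual |A + B| = 6.


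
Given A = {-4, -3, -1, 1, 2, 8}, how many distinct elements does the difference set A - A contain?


A - A = {a - a' : a, a' ∈ A}; |A| = 6.
Bounds: 2|A|-1 ≤ |A - A| ≤ |A|² - |A| + 1, i.e. 11 ≤ |A - A| ≤ 31.
Note: 0 ∈ A - A always (from a - a). The set is symmetric: if d ∈ A - A then -d ∈ A - A.
Enumerate nonzero differences d = a - a' with a > a' (then include -d):
Positive differences: {1, 2, 3, 4, 5, 6, 7, 9, 11, 12}
Full difference set: {0} ∪ (positive diffs) ∪ (negative diffs).
|A - A| = 1 + 2·10 = 21 (matches direct enumeration: 21).

|A - A| = 21


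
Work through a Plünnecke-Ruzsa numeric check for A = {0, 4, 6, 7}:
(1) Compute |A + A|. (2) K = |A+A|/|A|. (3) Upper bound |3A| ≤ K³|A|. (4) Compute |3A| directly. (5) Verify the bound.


|A| = 4.
Step 1: Compute A + A by enumerating all 16 pairs.
A + A = {0, 4, 6, 7, 8, 10, 11, 12, 13, 14}, so |A + A| = 10.
Step 2: Doubling constant K = |A + A|/|A| = 10/4 = 10/4 ≈ 2.5000.
Step 3: Plünnecke-Ruzsa gives |3A| ≤ K³·|A| = (2.5000)³ · 4 ≈ 62.5000.
Step 4: Compute 3A = A + A + A directly by enumerating all triples (a,b,c) ∈ A³; |3A| = 17.
Step 5: Check 17 ≤ 62.5000? Yes ✓.

K = 10/4, Plünnecke-Ruzsa bound K³|A| ≈ 62.5000, |3A| = 17, inequality holds.


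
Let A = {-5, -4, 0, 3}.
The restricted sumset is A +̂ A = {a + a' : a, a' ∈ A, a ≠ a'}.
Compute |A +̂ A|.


Restricted sumset: A +̂ A = {a + a' : a ∈ A, a' ∈ A, a ≠ a'}.
Equivalently, take A + A and drop any sum 2a that is achievable ONLY as a + a for a ∈ A (i.e. sums representable only with equal summands).
Enumerate pairs (a, a') with a < a' (symmetric, so each unordered pair gives one sum; this covers all a ≠ a'):
  -5 + -4 = -9
  -5 + 0 = -5
  -5 + 3 = -2
  -4 + 0 = -4
  -4 + 3 = -1
  0 + 3 = 3
Collected distinct sums: {-9, -5, -4, -2, -1, 3}
|A +̂ A| = 6
(Reference bound: |A +̂ A| ≥ 2|A| - 3 for |A| ≥ 2, with |A| = 4 giving ≥ 5.)

|A +̂ A| = 6


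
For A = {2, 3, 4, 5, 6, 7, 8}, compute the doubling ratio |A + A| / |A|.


|A| = 7.
Compute A + A by enumerating all 49 pairs.
A + A = {4, 5, 6, 7, 8, 9, 10, 11, 12, 13, 14, 15, 16}, so |A + A| = 13.
K = |A + A| / |A| = 13/7 (already in lowest terms) ≈ 1.8571.
Reference: AP of size 7 gives K = 13/7 ≈ 1.8571; a fully generic set of size 7 gives K ≈ 4.0000.

|A| = 7, |A + A| = 13, K = 13/7.


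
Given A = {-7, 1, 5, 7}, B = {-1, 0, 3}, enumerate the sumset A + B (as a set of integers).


A + B = {a + b : a ∈ A, b ∈ B}.
Enumerate all |A|·|B| = 4·3 = 12 pairs (a, b) and collect distinct sums.
a = -7: -7+-1=-8, -7+0=-7, -7+3=-4
a = 1: 1+-1=0, 1+0=1, 1+3=4
a = 5: 5+-1=4, 5+0=5, 5+3=8
a = 7: 7+-1=6, 7+0=7, 7+3=10
Collecting distinct sums: A + B = {-8, -7, -4, 0, 1, 4, 5, 6, 7, 8, 10}
|A + B| = 11

A + B = {-8, -7, -4, 0, 1, 4, 5, 6, 7, 8, 10}


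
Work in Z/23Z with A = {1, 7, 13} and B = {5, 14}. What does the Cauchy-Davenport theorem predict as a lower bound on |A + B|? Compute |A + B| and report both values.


Cauchy-Davenport: |A + B| ≥ min(p, |A| + |B| - 1) for A, B nonempty in Z/pZ.
|A| = 3, |B| = 2, p = 23.
CD lower bound = min(23, 3 + 2 - 1) = min(23, 4) = 4.
Compute A + B mod 23 directly:
a = 1: 1+5=6, 1+14=15
a = 7: 7+5=12, 7+14=21
a = 13: 13+5=18, 13+14=4
A + B = {4, 6, 12, 15, 18, 21}, so |A + B| = 6.
Verify: 6 ≥ 4? Yes ✓.

CD lower bound = 4, actual |A + B| = 6.


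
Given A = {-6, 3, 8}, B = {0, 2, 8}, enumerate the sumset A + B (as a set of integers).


A + B = {a + b : a ∈ A, b ∈ B}.
Enumerate all |A|·|B| = 3·3 = 9 pairs (a, b) and collect distinct sums.
a = -6: -6+0=-6, -6+2=-4, -6+8=2
a = 3: 3+0=3, 3+2=5, 3+8=11
a = 8: 8+0=8, 8+2=10, 8+8=16
Collecting distinct sums: A + B = {-6, -4, 2, 3, 5, 8, 10, 11, 16}
|A + B| = 9

A + B = {-6, -4, 2, 3, 5, 8, 10, 11, 16}


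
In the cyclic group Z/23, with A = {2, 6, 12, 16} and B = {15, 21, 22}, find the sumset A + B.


Work in Z/23Z: reduce every sum a + b modulo 23.
Enumerate all 12 pairs:
a = 2: 2+15=17, 2+21=0, 2+22=1
a = 6: 6+15=21, 6+21=4, 6+22=5
a = 12: 12+15=4, 12+21=10, 12+22=11
a = 16: 16+15=8, 16+21=14, 16+22=15
Distinct residues collected: {0, 1, 4, 5, 8, 10, 11, 14, 15, 17, 21}
|A + B| = 11 (out of 23 total residues).

A + B = {0, 1, 4, 5, 8, 10, 11, 14, 15, 17, 21}


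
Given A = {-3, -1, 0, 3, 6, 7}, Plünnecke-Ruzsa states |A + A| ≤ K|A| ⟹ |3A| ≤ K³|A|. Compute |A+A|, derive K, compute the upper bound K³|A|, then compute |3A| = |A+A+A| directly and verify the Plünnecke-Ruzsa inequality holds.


|A| = 6.
Step 1: Compute A + A by enumerating all 36 pairs.
A + A = {-6, -4, -3, -2, -1, 0, 2, 3, 4, 5, 6, 7, 9, 10, 12, 13, 14}, so |A + A| = 17.
Step 2: Doubling constant K = |A + A|/|A| = 17/6 = 17/6 ≈ 2.8333.
Step 3: Plünnecke-Ruzsa gives |3A| ≤ K³·|A| = (2.8333)³ · 6 ≈ 136.4722.
Step 4: Compute 3A = A + A + A directly by enumerating all triples (a,b,c) ∈ A³; |3A| = 30.
Step 5: Check 30 ≤ 136.4722? Yes ✓.

K = 17/6, Plünnecke-Ruzsa bound K³|A| ≈ 136.4722, |3A| = 30, inequality holds.


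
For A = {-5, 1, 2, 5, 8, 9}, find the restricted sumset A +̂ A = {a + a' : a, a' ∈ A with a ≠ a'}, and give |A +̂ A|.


Restricted sumset: A +̂ A = {a + a' : a ∈ A, a' ∈ A, a ≠ a'}.
Equivalently, take A + A and drop any sum 2a that is achievable ONLY as a + a for a ∈ A (i.e. sums representable only with equal summands).
Enumerate pairs (a, a') with a < a' (symmetric, so each unordered pair gives one sum; this covers all a ≠ a'):
  -5 + 1 = -4
  -5 + 2 = -3
  -5 + 5 = 0
  -5 + 8 = 3
  -5 + 9 = 4
  1 + 2 = 3
  1 + 5 = 6
  1 + 8 = 9
  1 + 9 = 10
  2 + 5 = 7
  2 + 8 = 10
  2 + 9 = 11
  5 + 8 = 13
  5 + 9 = 14
  8 + 9 = 17
Collected distinct sums: {-4, -3, 0, 3, 4, 6, 7, 9, 10, 11, 13, 14, 17}
|A +̂ A| = 13
(Reference bound: |A +̂ A| ≥ 2|A| - 3 for |A| ≥ 2, with |A| = 6 giving ≥ 9.)

|A +̂ A| = 13


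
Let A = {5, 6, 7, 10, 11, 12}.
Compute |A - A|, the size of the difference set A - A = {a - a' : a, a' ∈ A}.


A - A = {a - a' : a, a' ∈ A}; |A| = 6.
Bounds: 2|A|-1 ≤ |A - A| ≤ |A|² - |A| + 1, i.e. 11 ≤ |A - A| ≤ 31.
Note: 0 ∈ A - A always (from a - a). The set is symmetric: if d ∈ A - A then -d ∈ A - A.
Enumerate nonzero differences d = a - a' with a > a' (then include -d):
Positive differences: {1, 2, 3, 4, 5, 6, 7}
Full difference set: {0} ∪ (positive diffs) ∪ (negative diffs).
|A - A| = 1 + 2·7 = 15 (matches direct enumeration: 15).

|A - A| = 15


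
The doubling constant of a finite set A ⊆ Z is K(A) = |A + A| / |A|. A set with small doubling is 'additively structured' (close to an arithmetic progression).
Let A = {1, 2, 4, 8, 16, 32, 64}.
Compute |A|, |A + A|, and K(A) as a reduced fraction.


|A| = 7.
Compute A + A by enumerating all 49 pairs.
A + A = {2, 3, 4, 5, 6, 8, 9, 10, 12, 16, 17, 18, 20, 24, 32, 33, 34, 36, 40, 48, 64, 65, 66, 68, 72, 80, 96, 128}, so |A + A| = 28.
K = |A + A| / |A| = 28/7 = 4/1 ≈ 4.0000.
Reference: AP of size 7 gives K = 13/7 ≈ 1.8571; a fully generic set of size 7 gives K ≈ 4.0000.

|A| = 7, |A + A| = 28, K = 28/7 = 4/1.


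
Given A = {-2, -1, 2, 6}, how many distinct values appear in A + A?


A + A = {a + a' : a, a' ∈ A}; |A| = 4.
General bounds: 2|A| - 1 ≤ |A + A| ≤ |A|(|A|+1)/2, i.e. 7 ≤ |A + A| ≤ 10.
Lower bound 2|A|-1 is attained iff A is an arithmetic progression.
Enumerate sums a + a' for a ≤ a' (symmetric, so this suffices):
a = -2: -2+-2=-4, -2+-1=-3, -2+2=0, -2+6=4
a = -1: -1+-1=-2, -1+2=1, -1+6=5
a = 2: 2+2=4, 2+6=8
a = 6: 6+6=12
Distinct sums: {-4, -3, -2, 0, 1, 4, 5, 8, 12}
|A + A| = 9

|A + A| = 9


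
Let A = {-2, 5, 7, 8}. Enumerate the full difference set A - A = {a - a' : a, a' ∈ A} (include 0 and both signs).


A - A = {a - a' : a, a' ∈ A}.
Compute a - a' for each ordered pair (a, a'):
a = -2: -2--2=0, -2-5=-7, -2-7=-9, -2-8=-10
a = 5: 5--2=7, 5-5=0, 5-7=-2, 5-8=-3
a = 7: 7--2=9, 7-5=2, 7-7=0, 7-8=-1
a = 8: 8--2=10, 8-5=3, 8-7=1, 8-8=0
Collecting distinct values (and noting 0 appears from a-a):
A - A = {-10, -9, -7, -3, -2, -1, 0, 1, 2, 3, 7, 9, 10}
|A - A| = 13

A - A = {-10, -9, -7, -3, -2, -1, 0, 1, 2, 3, 7, 9, 10}


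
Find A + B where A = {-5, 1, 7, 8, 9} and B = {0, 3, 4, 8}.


A + B = {a + b : a ∈ A, b ∈ B}.
Enumerate all |A|·|B| = 5·4 = 20 pairs (a, b) and collect distinct sums.
a = -5: -5+0=-5, -5+3=-2, -5+4=-1, -5+8=3
a = 1: 1+0=1, 1+3=4, 1+4=5, 1+8=9
a = 7: 7+0=7, 7+3=10, 7+4=11, 7+8=15
a = 8: 8+0=8, 8+3=11, 8+4=12, 8+8=16
a = 9: 9+0=9, 9+3=12, 9+4=13, 9+8=17
Collecting distinct sums: A + B = {-5, -2, -1, 1, 3, 4, 5, 7, 8, 9, 10, 11, 12, 13, 15, 16, 17}
|A + B| = 17

A + B = {-5, -2, -1, 1, 3, 4, 5, 7, 8, 9, 10, 11, 12, 13, 15, 16, 17}


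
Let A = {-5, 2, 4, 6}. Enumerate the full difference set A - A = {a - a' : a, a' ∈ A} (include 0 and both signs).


A - A = {a - a' : a, a' ∈ A}.
Compute a - a' for each ordered pair (a, a'):
a = -5: -5--5=0, -5-2=-7, -5-4=-9, -5-6=-11
a = 2: 2--5=7, 2-2=0, 2-4=-2, 2-6=-4
a = 4: 4--5=9, 4-2=2, 4-4=0, 4-6=-2
a = 6: 6--5=11, 6-2=4, 6-4=2, 6-6=0
Collecting distinct values (and noting 0 appears from a-a):
A - A = {-11, -9, -7, -4, -2, 0, 2, 4, 7, 9, 11}
|A - A| = 11

A - A = {-11, -9, -7, -4, -2, 0, 2, 4, 7, 9, 11}


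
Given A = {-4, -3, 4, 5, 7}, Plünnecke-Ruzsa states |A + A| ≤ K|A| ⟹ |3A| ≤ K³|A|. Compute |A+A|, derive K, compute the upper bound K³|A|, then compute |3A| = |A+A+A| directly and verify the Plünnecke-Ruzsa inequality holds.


|A| = 5.
Step 1: Compute A + A by enumerating all 25 pairs.
A + A = {-8, -7, -6, 0, 1, 2, 3, 4, 8, 9, 10, 11, 12, 14}, so |A + A| = 14.
Step 2: Doubling constant K = |A + A|/|A| = 14/5 = 14/5 ≈ 2.8000.
Step 3: Plünnecke-Ruzsa gives |3A| ≤ K³·|A| = (2.8000)³ · 5 ≈ 109.7600.
Step 4: Compute 3A = A + A + A directly by enumerating all triples (a,b,c) ∈ A³; |3A| = 27.
Step 5: Check 27 ≤ 109.7600? Yes ✓.

K = 14/5, Plünnecke-Ruzsa bound K³|A| ≈ 109.7600, |3A| = 27, inequality holds.


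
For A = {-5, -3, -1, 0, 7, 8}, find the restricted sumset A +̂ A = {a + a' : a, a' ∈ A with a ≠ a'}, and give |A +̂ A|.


Restricted sumset: A +̂ A = {a + a' : a ∈ A, a' ∈ A, a ≠ a'}.
Equivalently, take A + A and drop any sum 2a that is achievable ONLY as a + a for a ∈ A (i.e. sums representable only with equal summands).
Enumerate pairs (a, a') with a < a' (symmetric, so each unordered pair gives one sum; this covers all a ≠ a'):
  -5 + -3 = -8
  -5 + -1 = -6
  -5 + 0 = -5
  -5 + 7 = 2
  -5 + 8 = 3
  -3 + -1 = -4
  -3 + 0 = -3
  -3 + 7 = 4
  -3 + 8 = 5
  -1 + 0 = -1
  -1 + 7 = 6
  -1 + 8 = 7
  0 + 7 = 7
  0 + 8 = 8
  7 + 8 = 15
Collected distinct sums: {-8, -6, -5, -4, -3, -1, 2, 3, 4, 5, 6, 7, 8, 15}
|A +̂ A| = 14
(Reference bound: |A +̂ A| ≥ 2|A| - 3 for |A| ≥ 2, with |A| = 6 giving ≥ 9.)

|A +̂ A| = 14


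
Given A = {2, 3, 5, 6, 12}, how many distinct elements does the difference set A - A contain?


A - A = {a - a' : a, a' ∈ A}; |A| = 5.
Bounds: 2|A|-1 ≤ |A - A| ≤ |A|² - |A| + 1, i.e. 9 ≤ |A - A| ≤ 21.
Note: 0 ∈ A - A always (from a - a). The set is symmetric: if d ∈ A - A then -d ∈ A - A.
Enumerate nonzero differences d = a - a' with a > a' (then include -d):
Positive differences: {1, 2, 3, 4, 6, 7, 9, 10}
Full difference set: {0} ∪ (positive diffs) ∪ (negative diffs).
|A - A| = 1 + 2·8 = 17 (matches direct enumeration: 17).

|A - A| = 17


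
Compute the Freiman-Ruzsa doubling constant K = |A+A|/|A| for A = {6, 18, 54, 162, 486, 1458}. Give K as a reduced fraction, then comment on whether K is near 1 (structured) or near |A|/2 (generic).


|A| = 6.
Compute A + A by enumerating all 36 pairs.
A + A = {12, 24, 36, 60, 72, 108, 168, 180, 216, 324, 492, 504, 540, 648, 972, 1464, 1476, 1512, 1620, 1944, 2916}, so |A + A| = 21.
K = |A + A| / |A| = 21/6 = 7/2 ≈ 3.5000.
Reference: AP of size 6 gives K = 11/6 ≈ 1.8333; a fully generic set of size 6 gives K ≈ 3.5000.

|A| = 6, |A + A| = 21, K = 21/6 = 7/2.


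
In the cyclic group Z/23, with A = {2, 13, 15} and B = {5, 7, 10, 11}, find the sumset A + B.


Work in Z/23Z: reduce every sum a + b modulo 23.
Enumerate all 12 pairs:
a = 2: 2+5=7, 2+7=9, 2+10=12, 2+11=13
a = 13: 13+5=18, 13+7=20, 13+10=0, 13+11=1
a = 15: 15+5=20, 15+7=22, 15+10=2, 15+11=3
Distinct residues collected: {0, 1, 2, 3, 7, 9, 12, 13, 18, 20, 22}
|A + B| = 11 (out of 23 total residues).

A + B = {0, 1, 2, 3, 7, 9, 12, 13, 18, 20, 22}


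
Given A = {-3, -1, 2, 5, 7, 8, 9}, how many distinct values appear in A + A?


A + A = {a + a' : a, a' ∈ A}; |A| = 7.
General bounds: 2|A| - 1 ≤ |A + A| ≤ |A|(|A|+1)/2, i.e. 13 ≤ |A + A| ≤ 28.
Lower bound 2|A|-1 is attained iff A is an arithmetic progression.
Enumerate sums a + a' for a ≤ a' (symmetric, so this suffices):
a = -3: -3+-3=-6, -3+-1=-4, -3+2=-1, -3+5=2, -3+7=4, -3+8=5, -3+9=6
a = -1: -1+-1=-2, -1+2=1, -1+5=4, -1+7=6, -1+8=7, -1+9=8
a = 2: 2+2=4, 2+5=7, 2+7=9, 2+8=10, 2+9=11
a = 5: 5+5=10, 5+7=12, 5+8=13, 5+9=14
a = 7: 7+7=14, 7+8=15, 7+9=16
a = 8: 8+8=16, 8+9=17
a = 9: 9+9=18
Distinct sums: {-6, -4, -2, -1, 1, 2, 4, 5, 6, 7, 8, 9, 10, 11, 12, 13, 14, 15, 16, 17, 18}
|A + A| = 21

|A + A| = 21


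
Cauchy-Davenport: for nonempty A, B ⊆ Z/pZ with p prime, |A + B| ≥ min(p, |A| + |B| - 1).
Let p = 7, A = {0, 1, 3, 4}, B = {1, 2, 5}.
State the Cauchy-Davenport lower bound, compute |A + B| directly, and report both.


Cauchy-Davenport: |A + B| ≥ min(p, |A| + |B| - 1) for A, B nonempty in Z/pZ.
|A| = 4, |B| = 3, p = 7.
CD lower bound = min(7, 4 + 3 - 1) = min(7, 6) = 6.
Compute A + B mod 7 directly:
a = 0: 0+1=1, 0+2=2, 0+5=5
a = 1: 1+1=2, 1+2=3, 1+5=6
a = 3: 3+1=4, 3+2=5, 3+5=1
a = 4: 4+1=5, 4+2=6, 4+5=2
A + B = {1, 2, 3, 4, 5, 6}, so |A + B| = 6.
Verify: 6 ≥ 6? Yes ✓.

CD lower bound = 6, actual |A + B| = 6.


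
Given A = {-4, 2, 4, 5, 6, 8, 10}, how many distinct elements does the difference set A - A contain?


A - A = {a - a' : a, a' ∈ A}; |A| = 7.
Bounds: 2|A|-1 ≤ |A - A| ≤ |A|² - |A| + 1, i.e. 13 ≤ |A - A| ≤ 43.
Note: 0 ∈ A - A always (from a - a). The set is symmetric: if d ∈ A - A then -d ∈ A - A.
Enumerate nonzero differences d = a - a' with a > a' (then include -d):
Positive differences: {1, 2, 3, 4, 5, 6, 8, 9, 10, 12, 14}
Full difference set: {0} ∪ (positive diffs) ∪ (negative diffs).
|A - A| = 1 + 2·11 = 23 (matches direct enumeration: 23).

|A - A| = 23


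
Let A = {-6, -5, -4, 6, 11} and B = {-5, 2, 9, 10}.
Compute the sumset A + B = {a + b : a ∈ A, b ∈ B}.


A + B = {a + b : a ∈ A, b ∈ B}.
Enumerate all |A|·|B| = 5·4 = 20 pairs (a, b) and collect distinct sums.
a = -6: -6+-5=-11, -6+2=-4, -6+9=3, -6+10=4
a = -5: -5+-5=-10, -5+2=-3, -5+9=4, -5+10=5
a = -4: -4+-5=-9, -4+2=-2, -4+9=5, -4+10=6
a = 6: 6+-5=1, 6+2=8, 6+9=15, 6+10=16
a = 11: 11+-5=6, 11+2=13, 11+9=20, 11+10=21
Collecting distinct sums: A + B = {-11, -10, -9, -4, -3, -2, 1, 3, 4, 5, 6, 8, 13, 15, 16, 20, 21}
|A + B| = 17

A + B = {-11, -10, -9, -4, -3, -2, 1, 3, 4, 5, 6, 8, 13, 15, 16, 20, 21}


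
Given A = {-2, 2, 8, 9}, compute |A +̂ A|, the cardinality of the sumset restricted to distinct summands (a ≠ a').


Restricted sumset: A +̂ A = {a + a' : a ∈ A, a' ∈ A, a ≠ a'}.
Equivalently, take A + A and drop any sum 2a that is achievable ONLY as a + a for a ∈ A (i.e. sums representable only with equal summands).
Enumerate pairs (a, a') with a < a' (symmetric, so each unordered pair gives one sum; this covers all a ≠ a'):
  -2 + 2 = 0
  -2 + 8 = 6
  -2 + 9 = 7
  2 + 8 = 10
  2 + 9 = 11
  8 + 9 = 17
Collected distinct sums: {0, 6, 7, 10, 11, 17}
|A +̂ A| = 6
(Reference bound: |A +̂ A| ≥ 2|A| - 3 for |A| ≥ 2, with |A| = 4 giving ≥ 5.)

|A +̂ A| = 6


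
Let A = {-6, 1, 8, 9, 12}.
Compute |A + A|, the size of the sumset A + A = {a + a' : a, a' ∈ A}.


A + A = {a + a' : a, a' ∈ A}; |A| = 5.
General bounds: 2|A| - 1 ≤ |A + A| ≤ |A|(|A|+1)/2, i.e. 9 ≤ |A + A| ≤ 15.
Lower bound 2|A|-1 is attained iff A is an arithmetic progression.
Enumerate sums a + a' for a ≤ a' (symmetric, so this suffices):
a = -6: -6+-6=-12, -6+1=-5, -6+8=2, -6+9=3, -6+12=6
a = 1: 1+1=2, 1+8=9, 1+9=10, 1+12=13
a = 8: 8+8=16, 8+9=17, 8+12=20
a = 9: 9+9=18, 9+12=21
a = 12: 12+12=24
Distinct sums: {-12, -5, 2, 3, 6, 9, 10, 13, 16, 17, 18, 20, 21, 24}
|A + A| = 14

|A + A| = 14


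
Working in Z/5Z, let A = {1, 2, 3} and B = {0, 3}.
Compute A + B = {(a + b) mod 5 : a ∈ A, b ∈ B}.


Work in Z/5Z: reduce every sum a + b modulo 5.
Enumerate all 6 pairs:
a = 1: 1+0=1, 1+3=4
a = 2: 2+0=2, 2+3=0
a = 3: 3+0=3, 3+3=1
Distinct residues collected: {0, 1, 2, 3, 4}
|A + B| = 5 (out of 5 total residues).

A + B = {0, 1, 2, 3, 4}


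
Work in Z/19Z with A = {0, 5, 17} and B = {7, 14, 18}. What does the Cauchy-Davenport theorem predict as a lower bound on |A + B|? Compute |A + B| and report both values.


Cauchy-Davenport: |A + B| ≥ min(p, |A| + |B| - 1) for A, B nonempty in Z/pZ.
|A| = 3, |B| = 3, p = 19.
CD lower bound = min(19, 3 + 3 - 1) = min(19, 5) = 5.
Compute A + B mod 19 directly:
a = 0: 0+7=7, 0+14=14, 0+18=18
a = 5: 5+7=12, 5+14=0, 5+18=4
a = 17: 17+7=5, 17+14=12, 17+18=16
A + B = {0, 4, 5, 7, 12, 14, 16, 18}, so |A + B| = 8.
Verify: 8 ≥ 5? Yes ✓.

CD lower bound = 5, actual |A + B| = 8.


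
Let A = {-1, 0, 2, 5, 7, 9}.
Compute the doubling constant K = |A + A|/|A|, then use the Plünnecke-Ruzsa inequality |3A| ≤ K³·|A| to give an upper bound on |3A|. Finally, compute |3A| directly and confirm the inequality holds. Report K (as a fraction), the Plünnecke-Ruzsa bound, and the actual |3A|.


|A| = 6.
Step 1: Compute A + A by enumerating all 36 pairs.
A + A = {-2, -1, 0, 1, 2, 4, 5, 6, 7, 8, 9, 10, 11, 12, 14, 16, 18}, so |A + A| = 17.
Step 2: Doubling constant K = |A + A|/|A| = 17/6 = 17/6 ≈ 2.8333.
Step 3: Plünnecke-Ruzsa gives |3A| ≤ K³·|A| = (2.8333)³ · 6 ≈ 136.4722.
Step 4: Compute 3A = A + A + A directly by enumerating all triples (a,b,c) ∈ A³; |3A| = 28.
Step 5: Check 28 ≤ 136.4722? Yes ✓.

K = 17/6, Plünnecke-Ruzsa bound K³|A| ≈ 136.4722, |3A| = 28, inequality holds.


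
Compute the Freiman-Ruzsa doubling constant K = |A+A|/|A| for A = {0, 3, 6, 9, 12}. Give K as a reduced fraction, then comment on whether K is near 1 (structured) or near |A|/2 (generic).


|A| = 5.
Compute A + A by enumerating all 25 pairs.
A + A = {0, 3, 6, 9, 12, 15, 18, 21, 24}, so |A + A| = 9.
K = |A + A| / |A| = 9/5 (already in lowest terms) ≈ 1.8000.
Reference: AP of size 5 gives K = 9/5 ≈ 1.8000; a fully generic set of size 5 gives K ≈ 3.0000.

|A| = 5, |A + A| = 9, K = 9/5.


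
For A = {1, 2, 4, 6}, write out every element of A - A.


A - A = {a - a' : a, a' ∈ A}.
Compute a - a' for each ordered pair (a, a'):
a = 1: 1-1=0, 1-2=-1, 1-4=-3, 1-6=-5
a = 2: 2-1=1, 2-2=0, 2-4=-2, 2-6=-4
a = 4: 4-1=3, 4-2=2, 4-4=0, 4-6=-2
a = 6: 6-1=5, 6-2=4, 6-4=2, 6-6=0
Collecting distinct values (and noting 0 appears from a-a):
A - A = {-5, -4, -3, -2, -1, 0, 1, 2, 3, 4, 5}
|A - A| = 11

A - A = {-5, -4, -3, -2, -1, 0, 1, 2, 3, 4, 5}


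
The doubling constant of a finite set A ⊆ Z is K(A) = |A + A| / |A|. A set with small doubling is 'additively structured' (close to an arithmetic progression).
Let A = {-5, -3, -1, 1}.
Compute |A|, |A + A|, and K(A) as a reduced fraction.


|A| = 4.
Compute A + A by enumerating all 16 pairs.
A + A = {-10, -8, -6, -4, -2, 0, 2}, so |A + A| = 7.
K = |A + A| / |A| = 7/4 (already in lowest terms) ≈ 1.7500.
Reference: AP of size 4 gives K = 7/4 ≈ 1.7500; a fully generic set of size 4 gives K ≈ 2.5000.

|A| = 4, |A + A| = 7, K = 7/4.


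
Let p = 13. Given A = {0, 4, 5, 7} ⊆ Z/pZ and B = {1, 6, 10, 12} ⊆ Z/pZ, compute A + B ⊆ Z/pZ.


Work in Z/13Z: reduce every sum a + b modulo 13.
Enumerate all 16 pairs:
a = 0: 0+1=1, 0+6=6, 0+10=10, 0+12=12
a = 4: 4+1=5, 4+6=10, 4+10=1, 4+12=3
a = 5: 5+1=6, 5+6=11, 5+10=2, 5+12=4
a = 7: 7+1=8, 7+6=0, 7+10=4, 7+12=6
Distinct residues collected: {0, 1, 2, 3, 4, 5, 6, 8, 10, 11, 12}
|A + B| = 11 (out of 13 total residues).

A + B = {0, 1, 2, 3, 4, 5, 6, 8, 10, 11, 12}


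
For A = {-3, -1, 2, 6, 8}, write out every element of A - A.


A - A = {a - a' : a, a' ∈ A}.
Compute a - a' for each ordered pair (a, a'):
a = -3: -3--3=0, -3--1=-2, -3-2=-5, -3-6=-9, -3-8=-11
a = -1: -1--3=2, -1--1=0, -1-2=-3, -1-6=-7, -1-8=-9
a = 2: 2--3=5, 2--1=3, 2-2=0, 2-6=-4, 2-8=-6
a = 6: 6--3=9, 6--1=7, 6-2=4, 6-6=0, 6-8=-2
a = 8: 8--3=11, 8--1=9, 8-2=6, 8-6=2, 8-8=0
Collecting distinct values (and noting 0 appears from a-a):
A - A = {-11, -9, -7, -6, -5, -4, -3, -2, 0, 2, 3, 4, 5, 6, 7, 9, 11}
|A - A| = 17

A - A = {-11, -9, -7, -6, -5, -4, -3, -2, 0, 2, 3, 4, 5, 6, 7, 9, 11}


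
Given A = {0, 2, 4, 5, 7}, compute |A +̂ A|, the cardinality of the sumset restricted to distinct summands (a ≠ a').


Restricted sumset: A +̂ A = {a + a' : a ∈ A, a' ∈ A, a ≠ a'}.
Equivalently, take A + A and drop any sum 2a that is achievable ONLY as a + a for a ∈ A (i.e. sums representable only with equal summands).
Enumerate pairs (a, a') with a < a' (symmetric, so each unordered pair gives one sum; this covers all a ≠ a'):
  0 + 2 = 2
  0 + 4 = 4
  0 + 5 = 5
  0 + 7 = 7
  2 + 4 = 6
  2 + 5 = 7
  2 + 7 = 9
  4 + 5 = 9
  4 + 7 = 11
  5 + 7 = 12
Collected distinct sums: {2, 4, 5, 6, 7, 9, 11, 12}
|A +̂ A| = 8
(Reference bound: |A +̂ A| ≥ 2|A| - 3 for |A| ≥ 2, with |A| = 5 giving ≥ 7.)

|A +̂ A| = 8


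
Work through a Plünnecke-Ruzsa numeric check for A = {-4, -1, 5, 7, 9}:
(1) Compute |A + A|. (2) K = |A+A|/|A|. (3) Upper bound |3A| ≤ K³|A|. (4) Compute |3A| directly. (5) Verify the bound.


|A| = 5.
Step 1: Compute A + A by enumerating all 25 pairs.
A + A = {-8, -5, -2, 1, 3, 4, 5, 6, 8, 10, 12, 14, 16, 18}, so |A + A| = 14.
Step 2: Doubling constant K = |A + A|/|A| = 14/5 = 14/5 ≈ 2.8000.
Step 3: Plünnecke-Ruzsa gives |3A| ≤ K³·|A| = (2.8000)³ · 5 ≈ 109.7600.
Step 4: Compute 3A = A + A + A directly by enumerating all triples (a,b,c) ∈ A³; |3A| = 27.
Step 5: Check 27 ≤ 109.7600? Yes ✓.

K = 14/5, Plünnecke-Ruzsa bound K³|A| ≈ 109.7600, |3A| = 27, inequality holds.


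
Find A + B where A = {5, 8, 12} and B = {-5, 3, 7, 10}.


A + B = {a + b : a ∈ A, b ∈ B}.
Enumerate all |A|·|B| = 3·4 = 12 pairs (a, b) and collect distinct sums.
a = 5: 5+-5=0, 5+3=8, 5+7=12, 5+10=15
a = 8: 8+-5=3, 8+3=11, 8+7=15, 8+10=18
a = 12: 12+-5=7, 12+3=15, 12+7=19, 12+10=22
Collecting distinct sums: A + B = {0, 3, 7, 8, 11, 12, 15, 18, 19, 22}
|A + B| = 10

A + B = {0, 3, 7, 8, 11, 12, 15, 18, 19, 22}


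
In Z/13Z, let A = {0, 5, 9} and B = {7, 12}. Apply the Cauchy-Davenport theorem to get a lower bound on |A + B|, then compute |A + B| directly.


Cauchy-Davenport: |A + B| ≥ min(p, |A| + |B| - 1) for A, B nonempty in Z/pZ.
|A| = 3, |B| = 2, p = 13.
CD lower bound = min(13, 3 + 2 - 1) = min(13, 4) = 4.
Compute A + B mod 13 directly:
a = 0: 0+7=7, 0+12=12
a = 5: 5+7=12, 5+12=4
a = 9: 9+7=3, 9+12=8
A + B = {3, 4, 7, 8, 12}, so |A + B| = 5.
Verify: 5 ≥ 4? Yes ✓.

CD lower bound = 4, actual |A + B| = 5.


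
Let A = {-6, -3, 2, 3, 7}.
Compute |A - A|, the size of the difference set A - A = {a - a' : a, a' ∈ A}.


A - A = {a - a' : a, a' ∈ A}; |A| = 5.
Bounds: 2|A|-1 ≤ |A - A| ≤ |A|² - |A| + 1, i.e. 9 ≤ |A - A| ≤ 21.
Note: 0 ∈ A - A always (from a - a). The set is symmetric: if d ∈ A - A then -d ∈ A - A.
Enumerate nonzero differences d = a - a' with a > a' (then include -d):
Positive differences: {1, 3, 4, 5, 6, 8, 9, 10, 13}
Full difference set: {0} ∪ (positive diffs) ∪ (negative diffs).
|A - A| = 1 + 2·9 = 19 (matches direct enumeration: 19).

|A - A| = 19


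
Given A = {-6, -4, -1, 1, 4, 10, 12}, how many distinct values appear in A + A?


A + A = {a + a' : a, a' ∈ A}; |A| = 7.
General bounds: 2|A| - 1 ≤ |A + A| ≤ |A|(|A|+1)/2, i.e. 13 ≤ |A + A| ≤ 28.
Lower bound 2|A|-1 is attained iff A is an arithmetic progression.
Enumerate sums a + a' for a ≤ a' (symmetric, so this suffices):
a = -6: -6+-6=-12, -6+-4=-10, -6+-1=-7, -6+1=-5, -6+4=-2, -6+10=4, -6+12=6
a = -4: -4+-4=-8, -4+-1=-5, -4+1=-3, -4+4=0, -4+10=6, -4+12=8
a = -1: -1+-1=-2, -1+1=0, -1+4=3, -1+10=9, -1+12=11
a = 1: 1+1=2, 1+4=5, 1+10=11, 1+12=13
a = 4: 4+4=8, 4+10=14, 4+12=16
a = 10: 10+10=20, 10+12=22
a = 12: 12+12=24
Distinct sums: {-12, -10, -8, -7, -5, -3, -2, 0, 2, 3, 4, 5, 6, 8, 9, 11, 13, 14, 16, 20, 22, 24}
|A + A| = 22

|A + A| = 22


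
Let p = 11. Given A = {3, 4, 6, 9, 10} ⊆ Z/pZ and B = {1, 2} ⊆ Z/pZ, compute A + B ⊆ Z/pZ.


Work in Z/11Z: reduce every sum a + b modulo 11.
Enumerate all 10 pairs:
a = 3: 3+1=4, 3+2=5
a = 4: 4+1=5, 4+2=6
a = 6: 6+1=7, 6+2=8
a = 9: 9+1=10, 9+2=0
a = 10: 10+1=0, 10+2=1
Distinct residues collected: {0, 1, 4, 5, 6, 7, 8, 10}
|A + B| = 8 (out of 11 total residues).

A + B = {0, 1, 4, 5, 6, 7, 8, 10}


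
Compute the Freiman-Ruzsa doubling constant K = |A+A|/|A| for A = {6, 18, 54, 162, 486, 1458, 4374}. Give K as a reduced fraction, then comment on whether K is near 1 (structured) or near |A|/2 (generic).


|A| = 7.
Compute A + A by enumerating all 49 pairs.
A + A = {12, 24, 36, 60, 72, 108, 168, 180, 216, 324, 492, 504, 540, 648, 972, 1464, 1476, 1512, 1620, 1944, 2916, 4380, 4392, 4428, 4536, 4860, 5832, 8748}, so |A + A| = 28.
K = |A + A| / |A| = 28/7 = 4/1 ≈ 4.0000.
Reference: AP of size 7 gives K = 13/7 ≈ 1.8571; a fully generic set of size 7 gives K ≈ 4.0000.

|A| = 7, |A + A| = 28, K = 28/7 = 4/1.


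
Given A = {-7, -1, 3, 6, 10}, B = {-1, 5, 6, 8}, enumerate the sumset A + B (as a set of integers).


A + B = {a + b : a ∈ A, b ∈ B}.
Enumerate all |A|·|B| = 5·4 = 20 pairs (a, b) and collect distinct sums.
a = -7: -7+-1=-8, -7+5=-2, -7+6=-1, -7+8=1
a = -1: -1+-1=-2, -1+5=4, -1+6=5, -1+8=7
a = 3: 3+-1=2, 3+5=8, 3+6=9, 3+8=11
a = 6: 6+-1=5, 6+5=11, 6+6=12, 6+8=14
a = 10: 10+-1=9, 10+5=15, 10+6=16, 10+8=18
Collecting distinct sums: A + B = {-8, -2, -1, 1, 2, 4, 5, 7, 8, 9, 11, 12, 14, 15, 16, 18}
|A + B| = 16

A + B = {-8, -2, -1, 1, 2, 4, 5, 7, 8, 9, 11, 12, 14, 15, 16, 18}


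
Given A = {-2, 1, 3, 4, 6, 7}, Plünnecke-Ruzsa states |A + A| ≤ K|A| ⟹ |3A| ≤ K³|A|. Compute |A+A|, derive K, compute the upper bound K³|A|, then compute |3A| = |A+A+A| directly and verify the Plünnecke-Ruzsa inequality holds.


|A| = 6.
Step 1: Compute A + A by enumerating all 36 pairs.
A + A = {-4, -1, 1, 2, 4, 5, 6, 7, 8, 9, 10, 11, 12, 13, 14}, so |A + A| = 15.
Step 2: Doubling constant K = |A + A|/|A| = 15/6 = 15/6 ≈ 2.5000.
Step 3: Plünnecke-Ruzsa gives |3A| ≤ K³·|A| = (2.5000)³ · 6 ≈ 93.7500.
Step 4: Compute 3A = A + A + A directly by enumerating all triples (a,b,c) ∈ A³; |3A| = 24.
Step 5: Check 24 ≤ 93.7500? Yes ✓.

K = 15/6, Plünnecke-Ruzsa bound K³|A| ≈ 93.7500, |3A| = 24, inequality holds.


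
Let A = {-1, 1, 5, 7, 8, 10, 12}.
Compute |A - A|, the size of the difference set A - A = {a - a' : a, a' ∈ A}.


A - A = {a - a' : a, a' ∈ A}; |A| = 7.
Bounds: 2|A|-1 ≤ |A - A| ≤ |A|² - |A| + 1, i.e. 13 ≤ |A - A| ≤ 43.
Note: 0 ∈ A - A always (from a - a). The set is symmetric: if d ∈ A - A then -d ∈ A - A.
Enumerate nonzero differences d = a - a' with a > a' (then include -d):
Positive differences: {1, 2, 3, 4, 5, 6, 7, 8, 9, 11, 13}
Full difference set: {0} ∪ (positive diffs) ∪ (negative diffs).
|A - A| = 1 + 2·11 = 23 (matches direct enumeration: 23).

|A - A| = 23


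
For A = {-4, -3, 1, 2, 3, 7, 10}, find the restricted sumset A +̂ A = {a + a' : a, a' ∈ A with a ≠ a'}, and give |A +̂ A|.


Restricted sumset: A +̂ A = {a + a' : a ∈ A, a' ∈ A, a ≠ a'}.
Equivalently, take A + A and drop any sum 2a that is achievable ONLY as a + a for a ∈ A (i.e. sums representable only with equal summands).
Enumerate pairs (a, a') with a < a' (symmetric, so each unordered pair gives one sum; this covers all a ≠ a'):
  -4 + -3 = -7
  -4 + 1 = -3
  -4 + 2 = -2
  -4 + 3 = -1
  -4 + 7 = 3
  -4 + 10 = 6
  -3 + 1 = -2
  -3 + 2 = -1
  -3 + 3 = 0
  -3 + 7 = 4
  -3 + 10 = 7
  1 + 2 = 3
  1 + 3 = 4
  1 + 7 = 8
  1 + 10 = 11
  2 + 3 = 5
  2 + 7 = 9
  2 + 10 = 12
  3 + 7 = 10
  3 + 10 = 13
  7 + 10 = 17
Collected distinct sums: {-7, -3, -2, -1, 0, 3, 4, 5, 6, 7, 8, 9, 10, 11, 12, 13, 17}
|A +̂ A| = 17
(Reference bound: |A +̂ A| ≥ 2|A| - 3 for |A| ≥ 2, with |A| = 7 giving ≥ 11.)

|A +̂ A| = 17


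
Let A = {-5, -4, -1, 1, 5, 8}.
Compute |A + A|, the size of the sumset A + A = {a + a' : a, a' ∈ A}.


A + A = {a + a' : a, a' ∈ A}; |A| = 6.
General bounds: 2|A| - 1 ≤ |A + A| ≤ |A|(|A|+1)/2, i.e. 11 ≤ |A + A| ≤ 21.
Lower bound 2|A|-1 is attained iff A is an arithmetic progression.
Enumerate sums a + a' for a ≤ a' (symmetric, so this suffices):
a = -5: -5+-5=-10, -5+-4=-9, -5+-1=-6, -5+1=-4, -5+5=0, -5+8=3
a = -4: -4+-4=-8, -4+-1=-5, -4+1=-3, -4+5=1, -4+8=4
a = -1: -1+-1=-2, -1+1=0, -1+5=4, -1+8=7
a = 1: 1+1=2, 1+5=6, 1+8=9
a = 5: 5+5=10, 5+8=13
a = 8: 8+8=16
Distinct sums: {-10, -9, -8, -6, -5, -4, -3, -2, 0, 1, 2, 3, 4, 6, 7, 9, 10, 13, 16}
|A + A| = 19

|A + A| = 19


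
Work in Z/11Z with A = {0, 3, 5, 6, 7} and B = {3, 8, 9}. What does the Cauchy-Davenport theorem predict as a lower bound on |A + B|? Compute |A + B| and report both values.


Cauchy-Davenport: |A + B| ≥ min(p, |A| + |B| - 1) for A, B nonempty in Z/pZ.
|A| = 5, |B| = 3, p = 11.
CD lower bound = min(11, 5 + 3 - 1) = min(11, 7) = 7.
Compute A + B mod 11 directly:
a = 0: 0+3=3, 0+8=8, 0+9=9
a = 3: 3+3=6, 3+8=0, 3+9=1
a = 5: 5+3=8, 5+8=2, 5+9=3
a = 6: 6+3=9, 6+8=3, 6+9=4
a = 7: 7+3=10, 7+8=4, 7+9=5
A + B = {0, 1, 2, 3, 4, 5, 6, 8, 9, 10}, so |A + B| = 10.
Verify: 10 ≥ 7? Yes ✓.

CD lower bound = 7, actual |A + B| = 10.


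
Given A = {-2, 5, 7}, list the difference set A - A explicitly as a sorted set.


A - A = {a - a' : a, a' ∈ A}.
Compute a - a' for each ordered pair (a, a'):
a = -2: -2--2=0, -2-5=-7, -2-7=-9
a = 5: 5--2=7, 5-5=0, 5-7=-2
a = 7: 7--2=9, 7-5=2, 7-7=0
Collecting distinct values (and noting 0 appears from a-a):
A - A = {-9, -7, -2, 0, 2, 7, 9}
|A - A| = 7

A - A = {-9, -7, -2, 0, 2, 7, 9}


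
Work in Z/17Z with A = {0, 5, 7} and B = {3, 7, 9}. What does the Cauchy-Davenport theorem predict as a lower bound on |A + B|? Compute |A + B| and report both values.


Cauchy-Davenport: |A + B| ≥ min(p, |A| + |B| - 1) for A, B nonempty in Z/pZ.
|A| = 3, |B| = 3, p = 17.
CD lower bound = min(17, 3 + 3 - 1) = min(17, 5) = 5.
Compute A + B mod 17 directly:
a = 0: 0+3=3, 0+7=7, 0+9=9
a = 5: 5+3=8, 5+7=12, 5+9=14
a = 7: 7+3=10, 7+7=14, 7+9=16
A + B = {3, 7, 8, 9, 10, 12, 14, 16}, so |A + B| = 8.
Verify: 8 ≥ 5? Yes ✓.

CD lower bound = 5, actual |A + B| = 8.


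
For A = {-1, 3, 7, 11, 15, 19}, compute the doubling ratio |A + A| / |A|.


|A| = 6.
Compute A + A by enumerating all 36 pairs.
A + A = {-2, 2, 6, 10, 14, 18, 22, 26, 30, 34, 38}, so |A + A| = 11.
K = |A + A| / |A| = 11/6 (already in lowest terms) ≈ 1.8333.
Reference: AP of size 6 gives K = 11/6 ≈ 1.8333; a fully generic set of size 6 gives K ≈ 3.5000.

|A| = 6, |A + A| = 11, K = 11/6.


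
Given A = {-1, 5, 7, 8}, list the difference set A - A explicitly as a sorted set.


A - A = {a - a' : a, a' ∈ A}.
Compute a - a' for each ordered pair (a, a'):
a = -1: -1--1=0, -1-5=-6, -1-7=-8, -1-8=-9
a = 5: 5--1=6, 5-5=0, 5-7=-2, 5-8=-3
a = 7: 7--1=8, 7-5=2, 7-7=0, 7-8=-1
a = 8: 8--1=9, 8-5=3, 8-7=1, 8-8=0
Collecting distinct values (and noting 0 appears from a-a):
A - A = {-9, -8, -6, -3, -2, -1, 0, 1, 2, 3, 6, 8, 9}
|A - A| = 13

A - A = {-9, -8, -6, -3, -2, -1, 0, 1, 2, 3, 6, 8, 9}


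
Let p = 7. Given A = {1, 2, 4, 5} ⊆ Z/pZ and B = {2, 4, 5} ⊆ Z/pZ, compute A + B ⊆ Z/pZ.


Work in Z/7Z: reduce every sum a + b modulo 7.
Enumerate all 12 pairs:
a = 1: 1+2=3, 1+4=5, 1+5=6
a = 2: 2+2=4, 2+4=6, 2+5=0
a = 4: 4+2=6, 4+4=1, 4+5=2
a = 5: 5+2=0, 5+4=2, 5+5=3
Distinct residues collected: {0, 1, 2, 3, 4, 5, 6}
|A + B| = 7 (out of 7 total residues).

A + B = {0, 1, 2, 3, 4, 5, 6}


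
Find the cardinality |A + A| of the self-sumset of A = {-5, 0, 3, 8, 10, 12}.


A + A = {a + a' : a, a' ∈ A}; |A| = 6.
General bounds: 2|A| - 1 ≤ |A + A| ≤ |A|(|A|+1)/2, i.e. 11 ≤ |A + A| ≤ 21.
Lower bound 2|A|-1 is attained iff A is an arithmetic progression.
Enumerate sums a + a' for a ≤ a' (symmetric, so this suffices):
a = -5: -5+-5=-10, -5+0=-5, -5+3=-2, -5+8=3, -5+10=5, -5+12=7
a = 0: 0+0=0, 0+3=3, 0+8=8, 0+10=10, 0+12=12
a = 3: 3+3=6, 3+8=11, 3+10=13, 3+12=15
a = 8: 8+8=16, 8+10=18, 8+12=20
a = 10: 10+10=20, 10+12=22
a = 12: 12+12=24
Distinct sums: {-10, -5, -2, 0, 3, 5, 6, 7, 8, 10, 11, 12, 13, 15, 16, 18, 20, 22, 24}
|A + A| = 19

|A + A| = 19


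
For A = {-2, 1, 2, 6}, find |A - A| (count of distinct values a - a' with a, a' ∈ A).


A - A = {a - a' : a, a' ∈ A}; |A| = 4.
Bounds: 2|A|-1 ≤ |A - A| ≤ |A|² - |A| + 1, i.e. 7 ≤ |A - A| ≤ 13.
Note: 0 ∈ A - A always (from a - a). The set is symmetric: if d ∈ A - A then -d ∈ A - A.
Enumerate nonzero differences d = a - a' with a > a' (then include -d):
Positive differences: {1, 3, 4, 5, 8}
Full difference set: {0} ∪ (positive diffs) ∪ (negative diffs).
|A - A| = 1 + 2·5 = 11 (matches direct enumeration: 11).

|A - A| = 11


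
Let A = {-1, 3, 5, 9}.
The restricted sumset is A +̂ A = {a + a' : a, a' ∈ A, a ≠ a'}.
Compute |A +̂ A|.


Restricted sumset: A +̂ A = {a + a' : a ∈ A, a' ∈ A, a ≠ a'}.
Equivalently, take A + A and drop any sum 2a that is achievable ONLY as a + a for a ∈ A (i.e. sums representable only with equal summands).
Enumerate pairs (a, a') with a < a' (symmetric, so each unordered pair gives one sum; this covers all a ≠ a'):
  -1 + 3 = 2
  -1 + 5 = 4
  -1 + 9 = 8
  3 + 5 = 8
  3 + 9 = 12
  5 + 9 = 14
Collected distinct sums: {2, 4, 8, 12, 14}
|A +̂ A| = 5
(Reference bound: |A +̂ A| ≥ 2|A| - 3 for |A| ≥ 2, with |A| = 4 giving ≥ 5.)

|A +̂ A| = 5


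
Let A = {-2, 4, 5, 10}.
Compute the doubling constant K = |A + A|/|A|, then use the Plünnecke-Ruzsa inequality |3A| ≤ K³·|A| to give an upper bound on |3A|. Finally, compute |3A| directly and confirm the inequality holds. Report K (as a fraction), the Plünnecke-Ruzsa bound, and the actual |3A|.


|A| = 4.
Step 1: Compute A + A by enumerating all 16 pairs.
A + A = {-4, 2, 3, 8, 9, 10, 14, 15, 20}, so |A + A| = 9.
Step 2: Doubling constant K = |A + A|/|A| = 9/4 = 9/4 ≈ 2.2500.
Step 3: Plünnecke-Ruzsa gives |3A| ≤ K³·|A| = (2.2500)³ · 4 ≈ 45.5625.
Step 4: Compute 3A = A + A + A directly by enumerating all triples (a,b,c) ∈ A³; |3A| = 16.
Step 5: Check 16 ≤ 45.5625? Yes ✓.

K = 9/4, Plünnecke-Ruzsa bound K³|A| ≈ 45.5625, |3A| = 16, inequality holds.


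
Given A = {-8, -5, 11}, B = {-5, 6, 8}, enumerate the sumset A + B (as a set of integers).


A + B = {a + b : a ∈ A, b ∈ B}.
Enumerate all |A|·|B| = 3·3 = 9 pairs (a, b) and collect distinct sums.
a = -8: -8+-5=-13, -8+6=-2, -8+8=0
a = -5: -5+-5=-10, -5+6=1, -5+8=3
a = 11: 11+-5=6, 11+6=17, 11+8=19
Collecting distinct sums: A + B = {-13, -10, -2, 0, 1, 3, 6, 17, 19}
|A + B| = 9

A + B = {-13, -10, -2, 0, 1, 3, 6, 17, 19}


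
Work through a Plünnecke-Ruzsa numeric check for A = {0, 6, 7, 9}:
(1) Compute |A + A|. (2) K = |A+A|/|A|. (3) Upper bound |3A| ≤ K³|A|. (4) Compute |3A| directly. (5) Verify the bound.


|A| = 4.
Step 1: Compute A + A by enumerating all 16 pairs.
A + A = {0, 6, 7, 9, 12, 13, 14, 15, 16, 18}, so |A + A| = 10.
Step 2: Doubling constant K = |A + A|/|A| = 10/4 = 10/4 ≈ 2.5000.
Step 3: Plünnecke-Ruzsa gives |3A| ≤ K³·|A| = (2.5000)³ · 4 ≈ 62.5000.
Step 4: Compute 3A = A + A + A directly by enumerating all triples (a,b,c) ∈ A³; |3A| = 18.
Step 5: Check 18 ≤ 62.5000? Yes ✓.

K = 10/4, Plünnecke-Ruzsa bound K³|A| ≈ 62.5000, |3A| = 18, inequality holds.


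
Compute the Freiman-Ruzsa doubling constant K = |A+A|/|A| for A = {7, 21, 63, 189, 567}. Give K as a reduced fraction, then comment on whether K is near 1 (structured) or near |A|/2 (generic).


|A| = 5.
Compute A + A by enumerating all 25 pairs.
A + A = {14, 28, 42, 70, 84, 126, 196, 210, 252, 378, 574, 588, 630, 756, 1134}, so |A + A| = 15.
K = |A + A| / |A| = 15/5 = 3/1 ≈ 3.0000.
Reference: AP of size 5 gives K = 9/5 ≈ 1.8000; a fully generic set of size 5 gives K ≈ 3.0000.

|A| = 5, |A + A| = 15, K = 15/5 = 3/1.


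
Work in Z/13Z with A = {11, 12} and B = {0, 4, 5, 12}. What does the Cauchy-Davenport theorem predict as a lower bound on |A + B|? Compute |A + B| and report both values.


Cauchy-Davenport: |A + B| ≥ min(p, |A| + |B| - 1) for A, B nonempty in Z/pZ.
|A| = 2, |B| = 4, p = 13.
CD lower bound = min(13, 2 + 4 - 1) = min(13, 5) = 5.
Compute A + B mod 13 directly:
a = 11: 11+0=11, 11+4=2, 11+5=3, 11+12=10
a = 12: 12+0=12, 12+4=3, 12+5=4, 12+12=11
A + B = {2, 3, 4, 10, 11, 12}, so |A + B| = 6.
Verify: 6 ≥ 5? Yes ✓.

CD lower bound = 5, actual |A + B| = 6.


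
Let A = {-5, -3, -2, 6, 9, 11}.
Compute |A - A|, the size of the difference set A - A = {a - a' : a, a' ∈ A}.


A - A = {a - a' : a, a' ∈ A}; |A| = 6.
Bounds: 2|A|-1 ≤ |A - A| ≤ |A|² - |A| + 1, i.e. 11 ≤ |A - A| ≤ 31.
Note: 0 ∈ A - A always (from a - a). The set is symmetric: if d ∈ A - A then -d ∈ A - A.
Enumerate nonzero differences d = a - a' with a > a' (then include -d):
Positive differences: {1, 2, 3, 5, 8, 9, 11, 12, 13, 14, 16}
Full difference set: {0} ∪ (positive diffs) ∪ (negative diffs).
|A - A| = 1 + 2·11 = 23 (matches direct enumeration: 23).

|A - A| = 23


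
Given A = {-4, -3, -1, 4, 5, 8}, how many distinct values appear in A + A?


A + A = {a + a' : a, a' ∈ A}; |A| = 6.
General bounds: 2|A| - 1 ≤ |A + A| ≤ |A|(|A|+1)/2, i.e. 11 ≤ |A + A| ≤ 21.
Lower bound 2|A|-1 is attained iff A is an arithmetic progression.
Enumerate sums a + a' for a ≤ a' (symmetric, so this suffices):
a = -4: -4+-4=-8, -4+-3=-7, -4+-1=-5, -4+4=0, -4+5=1, -4+8=4
a = -3: -3+-3=-6, -3+-1=-4, -3+4=1, -3+5=2, -3+8=5
a = -1: -1+-1=-2, -1+4=3, -1+5=4, -1+8=7
a = 4: 4+4=8, 4+5=9, 4+8=12
a = 5: 5+5=10, 5+8=13
a = 8: 8+8=16
Distinct sums: {-8, -7, -6, -5, -4, -2, 0, 1, 2, 3, 4, 5, 7, 8, 9, 10, 12, 13, 16}
|A + A| = 19

|A + A| = 19
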